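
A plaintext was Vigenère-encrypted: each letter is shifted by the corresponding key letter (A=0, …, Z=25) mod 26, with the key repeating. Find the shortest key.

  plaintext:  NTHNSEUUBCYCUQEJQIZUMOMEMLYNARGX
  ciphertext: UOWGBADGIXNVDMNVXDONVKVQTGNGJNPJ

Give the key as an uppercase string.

HVPTJWJM

  i= 0: U-N =  7 → H
  i= 1: O-T = 21 → V
  i= 2: W-H = 15 → P
  i= 3: G-N = 19 → T
  i= 4: B-S =  9 → J
  i= 5: A-E = 22 → W
  i= 6: D-U =  9 → J
  i= 7: G-U = 12 → M
  i= 8: I-B =  7 → H
  i= 9: X-C = 21 → V
  i=10: N-Y = 15 → P
  i=11: V-C = 19 → T
  i=12: D-U =  9 → J
  i=13: M-Q = 22 → W
  i=14: N-E =  9 → J
  i=15: V-J = 12 → M
  i=16: X-Q =  7 → H
  i=17: D-I = 21 → V
  i=18: O-Z = 15 → P
  i=19: N-U = 19 → T
  i=20: V-M =  9 → J
  i=21: K-O = 22 → W
  i=22: V-M =  9 → J
  i=23: Q-E = 12 → M
  i=24: T-M =  7 → H
  i=25: G-L = 21 → V
  i=26: N-Y = 15 → P
  i=27: G-N = 19 → T
  i=28: J-A =  9 → J
  i=29: N-R = 22 → W
  i=30: P-G =  9 → J
  i=31: J-X = 12 → M
  shifts repeat with period 8: HVPTJWJM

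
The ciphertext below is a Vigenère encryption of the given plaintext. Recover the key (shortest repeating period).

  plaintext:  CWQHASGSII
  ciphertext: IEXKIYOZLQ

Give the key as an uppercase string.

  i= 0: I-C =  6 → G
  i= 1: E-W =  8 → I
  i= 2: X-Q =  7 → H
  i= 3: K-H =  3 → D
  i= 4: I-A =  8 → I
  i= 5: Y-S =  6 → G
  i= 6: O-G =  8 → I
  i= 7: Z-S =  7 → H
  i= 8: L-I =  3 → D
  i= 9: Q-I =  8 → I
  shifts repeat with period 5: GIHDI

GIHDI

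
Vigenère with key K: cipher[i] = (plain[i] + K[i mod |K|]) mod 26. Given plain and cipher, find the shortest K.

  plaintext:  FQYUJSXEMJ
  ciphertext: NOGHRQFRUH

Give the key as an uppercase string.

IYIN

  i= 0: N-F =  8 → I
  i= 1: O-Q = 24 → Y
  i= 2: G-Y =  8 → I
  i= 3: H-U = 13 → N
  i= 4: R-J =  8 → I
  i= 5: Q-S = 24 → Y
  i= 6: F-X =  8 → I
  i= 7: R-E = 13 → N
  i= 8: U-M =  8 → I
  i= 9: H-J = 24 → Y
  shifts repeat with period 4: IYIN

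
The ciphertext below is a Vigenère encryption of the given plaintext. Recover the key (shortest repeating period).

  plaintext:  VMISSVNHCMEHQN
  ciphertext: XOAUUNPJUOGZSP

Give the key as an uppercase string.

  i= 0: X-V =  2 → C
  i= 1: O-M =  2 → C
  i= 2: A-I = 18 → S
  i= 3: U-S =  2 → C
  i= 4: U-S =  2 → C
  i= 5: N-V = 18 → S
  i= 6: P-N =  2 → C
  i= 7: J-H =  2 → C
  i= 8: U-C = 18 → S
  i= 9: O-M =  2 → C
  i=10: G-E =  2 → C
  i=11: Z-H = 18 → S
  i=12: S-Q =  2 → C
  i=13: P-N =  2 → C
  shifts repeat with period 3: CCS

CCS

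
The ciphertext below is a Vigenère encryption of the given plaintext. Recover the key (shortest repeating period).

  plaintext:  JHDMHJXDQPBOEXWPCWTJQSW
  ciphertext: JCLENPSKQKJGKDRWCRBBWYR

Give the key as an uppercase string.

  i= 0: J-J =  0 → A
  i= 1: C-H = 21 → V
  i= 2: L-D =  8 → I
  i= 3: E-M = 18 → S
  i= 4: N-H =  6 → G
  i= 5: P-J =  6 → G
  i= 6: S-X = 21 → V
  i= 7: K-D =  7 → H
  i= 8: Q-Q =  0 → A
  i= 9: K-P = 21 → V
  i=10: J-B =  8 → I
  i=11: G-O = 18 → S
  i=12: K-E =  6 → G
  i=13: D-X =  6 → G
  i=14: R-W = 21 → V
  i=15: W-P =  7 → H
  i=16: C-C =  0 → A
  i=17: R-W = 21 → V
  i=18: B-T =  8 → I
  i=19: B-J = 18 → S
  i=20: W-Q =  6 → G
  i=21: Y-S =  6 → G
  i=22: R-W = 21 → V
  shifts repeat with period 8: AVISGGVH

AVISGGVH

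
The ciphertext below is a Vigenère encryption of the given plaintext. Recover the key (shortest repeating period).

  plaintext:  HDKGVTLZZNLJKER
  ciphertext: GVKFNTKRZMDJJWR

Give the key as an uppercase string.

  i= 0: G-H = 25 → Z
  i= 1: V-D = 18 → S
  i= 2: K-K =  0 → A
  i= 3: F-G = 25 → Z
  i= 4: N-V = 18 → S
  i= 5: T-T =  0 → A
  i= 6: K-L = 25 → Z
  i= 7: R-Z = 18 → S
  i= 8: Z-Z =  0 → A
  i= 9: M-N = 25 → Z
  i=10: D-L = 18 → S
  i=11: J-J =  0 → A
  i=12: J-K = 25 → Z
  i=13: W-E = 18 → S
  i=14: R-R =  0 → A
  shifts repeat with period 3: ZSA

ZSA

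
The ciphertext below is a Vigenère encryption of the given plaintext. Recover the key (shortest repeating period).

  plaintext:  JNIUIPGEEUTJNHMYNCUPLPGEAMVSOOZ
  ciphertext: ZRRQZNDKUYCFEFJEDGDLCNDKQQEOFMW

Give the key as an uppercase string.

  i= 0: Z-J = 16 → Q
  i= 1: R-N =  4 → E
  i= 2: R-I =  9 → J
  i= 3: Q-U = 22 → W
  i= 4: Z-I = 17 → R
  i= 5: N-P = 24 → Y
  i= 6: D-G = 23 → X
  i= 7: K-E =  6 → G
  i= 8: U-E = 16 → Q
  i= 9: Y-U =  4 → E
  i=10: C-T =  9 → J
  i=11: F-J = 22 → W
  i=12: E-N = 17 → R
  i=13: F-H = 24 → Y
  i=14: J-M = 23 → X
  i=15: E-Y =  6 → G
  i=16: D-N = 16 → Q
  i=17: G-C =  4 → E
  i=18: D-U =  9 → J
  i=19: L-P = 22 → W
  i=20: C-L = 17 → R
  i=21: N-P = 24 → Y
  i=22: D-G = 23 → X
  i=23: K-E =  6 → G
  i=24: Q-A = 16 → Q
  i=25: Q-M =  4 → E
  i=26: E-V =  9 → J
  i=27: O-S = 22 → W
  i=28: F-O = 17 → R
  i=29: M-O = 24 → Y
  i=30: W-Z = 23 → X
  shifts repeat with period 8: QEJWRYXG

QEJWRYXG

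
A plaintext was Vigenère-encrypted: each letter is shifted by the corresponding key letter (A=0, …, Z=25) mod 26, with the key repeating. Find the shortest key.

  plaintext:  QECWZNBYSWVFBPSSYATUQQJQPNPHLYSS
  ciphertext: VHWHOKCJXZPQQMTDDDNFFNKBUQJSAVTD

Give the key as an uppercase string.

FDULPXBL

  i= 0: V-Q =  5 → F
  i= 1: H-E =  3 → D
  i= 2: W-C = 20 → U
  i= 3: H-W = 11 → L
  i= 4: O-Z = 15 → P
  i= 5: K-N = 23 → X
  i= 6: C-B =  1 → B
  i= 7: J-Y = 11 → L
  i= 8: X-S =  5 → F
  i= 9: Z-W =  3 → D
  i=10: P-V = 20 → U
  i=11: Q-F = 11 → L
  i=12: Q-B = 15 → P
  i=13: M-P = 23 → X
  i=14: T-S =  1 → B
  i=15: D-S = 11 → L
  i=16: D-Y =  5 → F
  i=17: D-A =  3 → D
  i=18: N-T = 20 → U
  i=19: F-U = 11 → L
  i=20: F-Q = 15 → P
  i=21: N-Q = 23 → X
  i=22: K-J =  1 → B
  i=23: B-Q = 11 → L
  i=24: U-P =  5 → F
  i=25: Q-N =  3 → D
  i=26: J-P = 20 → U
  i=27: S-H = 11 → L
  i=28: A-L = 15 → P
  i=29: V-Y = 23 → X
  i=30: T-S =  1 → B
  i=31: D-S = 11 → L
  shifts repeat with period 8: FDULPXBL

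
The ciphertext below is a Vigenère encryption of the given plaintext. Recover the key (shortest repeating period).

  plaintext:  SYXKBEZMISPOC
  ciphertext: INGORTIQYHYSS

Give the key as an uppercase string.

QPJE

  i= 0: I-S = 16 → Q
  i= 1: N-Y = 15 → P
  i= 2: G-X =  9 → J
  i= 3: O-K =  4 → E
  i= 4: R-B = 16 → Q
  i= 5: T-E = 15 → P
  i= 6: I-Z =  9 → J
  i= 7: Q-M =  4 → E
  i= 8: Y-I = 16 → Q
  i= 9: H-S = 15 → P
  i=10: Y-P =  9 → J
  i=11: S-O =  4 → E
  i=12: S-C = 16 → Q
  shifts repeat with period 4: QPJE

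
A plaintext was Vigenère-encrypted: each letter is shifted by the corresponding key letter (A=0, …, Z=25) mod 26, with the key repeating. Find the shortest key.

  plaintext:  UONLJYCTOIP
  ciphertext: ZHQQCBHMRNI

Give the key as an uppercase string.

FTD

  i= 0: Z-U =  5 → F
  i= 1: H-O = 19 → T
  i= 2: Q-N =  3 → D
  i= 3: Q-L =  5 → F
  i= 4: C-J = 19 → T
  i= 5: B-Y =  3 → D
  i= 6: H-C =  5 → F
  i= 7: M-T = 19 → T
  i= 8: R-O =  3 → D
  i= 9: N-I =  5 → F
  i=10: I-P = 19 → T
  shifts repeat with period 3: FTD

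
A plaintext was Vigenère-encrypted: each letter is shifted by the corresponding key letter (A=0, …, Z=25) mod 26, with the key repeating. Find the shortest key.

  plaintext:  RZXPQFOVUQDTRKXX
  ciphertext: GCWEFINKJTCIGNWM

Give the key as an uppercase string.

  i= 0: G-R = 15 → P
  i= 1: C-Z =  3 → D
  i= 2: W-X = 25 → Z
  i= 3: E-P = 15 → P
  i= 4: F-Q = 15 → P
  i= 5: I-F =  3 → D
  i= 6: N-O = 25 → Z
  i= 7: K-V = 15 → P
  i= 8: J-U = 15 → P
  i= 9: T-Q =  3 → D
  i=10: C-D = 25 → Z
  i=11: I-T = 15 → P
  i=12: G-R = 15 → P
  i=13: N-K =  3 → D
  i=14: W-X = 25 → Z
  i=15: M-X = 15 → P
  shifts repeat with period 4: PDZP

PDZP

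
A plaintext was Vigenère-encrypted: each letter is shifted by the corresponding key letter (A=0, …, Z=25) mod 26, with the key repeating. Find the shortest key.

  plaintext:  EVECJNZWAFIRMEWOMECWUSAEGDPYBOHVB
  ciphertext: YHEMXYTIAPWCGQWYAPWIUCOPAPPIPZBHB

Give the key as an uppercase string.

UMAKOL

  i= 0: Y-E = 20 → U
  i= 1: H-V = 12 → M
  i= 2: E-E =  0 → A
  i= 3: M-C = 10 → K
  i= 4: X-J = 14 → O
  i= 5: Y-N = 11 → L
  i= 6: T-Z = 20 → U
  i= 7: I-W = 12 → M
  i= 8: A-A =  0 → A
  i= 9: P-F = 10 → K
  i=10: W-I = 14 → O
  i=11: C-R = 11 → L
  i=12: G-M = 20 → U
  i=13: Q-E = 12 → M
  i=14: W-W =  0 → A
  i=15: Y-O = 10 → K
  i=16: A-M = 14 → O
  i=17: P-E = 11 → L
  i=18: W-C = 20 → U
  i=19: I-W = 12 → M
  i=20: U-U =  0 → A
  i=21: C-S = 10 → K
  i=22: O-A = 14 → O
  i=23: P-E = 11 → L
  i=24: A-G = 20 → U
  i=25: P-D = 12 → M
  i=26: P-P =  0 → A
  i=27: I-Y = 10 → K
  i=28: P-B = 14 → O
  i=29: Z-O = 11 → L
  i=30: B-H = 20 → U
  i=31: H-V = 12 → M
  i=32: B-B =  0 → A
  shifts repeat with period 6: UMAKOL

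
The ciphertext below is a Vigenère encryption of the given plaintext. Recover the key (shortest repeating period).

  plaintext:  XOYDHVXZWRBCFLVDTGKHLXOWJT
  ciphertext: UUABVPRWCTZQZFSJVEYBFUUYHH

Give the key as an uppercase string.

XGCYOUU

  i= 0: U-X = 23 → X
  i= 1: U-O =  6 → G
  i= 2: A-Y =  2 → C
  i= 3: B-D = 24 → Y
  i= 4: V-H = 14 → O
  i= 5: P-V = 20 → U
  i= 6: R-X = 20 → U
  i= 7: W-Z = 23 → X
  i= 8: C-W =  6 → G
  i= 9: T-R =  2 → C
  i=10: Z-B = 24 → Y
  i=11: Q-C = 14 → O
  i=12: Z-F = 20 → U
  i=13: F-L = 20 → U
  i=14: S-V = 23 → X
  i=15: J-D =  6 → G
  i=16: V-T =  2 → C
  i=17: E-G = 24 → Y
  i=18: Y-K = 14 → O
  i=19: B-H = 20 → U
  i=20: F-L = 20 → U
  i=21: U-X = 23 → X
  i=22: U-O =  6 → G
  i=23: Y-W =  2 → C
  i=24: H-J = 24 → Y
  i=25: H-T = 14 → O
  shifts repeat with period 7: XGCYOUU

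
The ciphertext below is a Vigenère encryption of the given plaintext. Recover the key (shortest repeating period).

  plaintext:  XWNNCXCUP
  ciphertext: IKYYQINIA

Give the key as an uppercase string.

LOL

  i= 0: I-X = 11 → L
  i= 1: K-W = 14 → O
  i= 2: Y-N = 11 → L
  i= 3: Y-N = 11 → L
  i= 4: Q-C = 14 → O
  i= 5: I-X = 11 → L
  i= 6: N-C = 11 → L
  i= 7: I-U = 14 → O
  i= 8: A-P = 11 → L
  shifts repeat with period 3: LOL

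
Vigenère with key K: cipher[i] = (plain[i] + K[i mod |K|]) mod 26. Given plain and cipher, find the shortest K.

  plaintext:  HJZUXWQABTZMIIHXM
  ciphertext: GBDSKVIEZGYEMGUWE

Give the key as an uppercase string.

ZSEYN

  i= 0: G-H = 25 → Z
  i= 1: B-J = 18 → S
  i= 2: D-Z =  4 → E
  i= 3: S-U = 24 → Y
  i= 4: K-X = 13 → N
  i= 5: V-W = 25 → Z
  i= 6: I-Q = 18 → S
  i= 7: E-A =  4 → E
  i= 8: Z-B = 24 → Y
  i= 9: G-T = 13 → N
  i=10: Y-Z = 25 → Z
  i=11: E-M = 18 → S
  i=12: M-I =  4 → E
  i=13: G-I = 24 → Y
  i=14: U-H = 13 → N
  i=15: W-X = 25 → Z
  i=16: E-M = 18 → S
  shifts repeat with period 5: ZSEYN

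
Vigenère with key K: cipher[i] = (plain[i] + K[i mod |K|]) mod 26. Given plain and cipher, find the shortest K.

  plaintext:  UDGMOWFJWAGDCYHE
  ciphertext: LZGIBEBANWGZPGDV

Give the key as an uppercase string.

  i= 0: L-U = 17 → R
  i= 1: Z-D = 22 → W
  i= 2: G-G =  0 → A
  i= 3: I-M = 22 → W
  i= 4: B-O = 13 → N
  i= 5: E-W =  8 → I
  i= 6: B-F = 22 → W
  i= 7: A-J = 17 → R
  i= 8: N-W = 17 → R
  i= 9: W-A = 22 → W
  i=10: G-G =  0 → A
  i=11: Z-D = 22 → W
  i=12: P-C = 13 → N
  i=13: G-Y =  8 → I
  i=14: D-H = 22 → W
  i=15: V-E = 17 → R
  shifts repeat with period 8: RWAWNIWR

RWAWNIWR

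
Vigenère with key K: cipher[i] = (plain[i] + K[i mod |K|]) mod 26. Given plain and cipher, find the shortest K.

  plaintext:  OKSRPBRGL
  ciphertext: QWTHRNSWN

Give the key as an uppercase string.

CMBQ

  i= 0: Q-O =  2 → C
  i= 1: W-K = 12 → M
  i= 2: T-S =  1 → B
  i= 3: H-R = 16 → Q
  i= 4: R-P =  2 → C
  i= 5: N-B = 12 → M
  i= 6: S-R =  1 → B
  i= 7: W-G = 16 → Q
  i= 8: N-L =  2 → C
  shifts repeat with period 4: CMBQ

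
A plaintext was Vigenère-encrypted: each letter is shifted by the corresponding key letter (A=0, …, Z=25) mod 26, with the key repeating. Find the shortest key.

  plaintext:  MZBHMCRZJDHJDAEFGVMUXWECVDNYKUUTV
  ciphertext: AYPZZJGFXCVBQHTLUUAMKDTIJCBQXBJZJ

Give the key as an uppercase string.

OZOSNHPG

  i= 0: A-M = 14 → O
  i= 1: Y-Z = 25 → Z
  i= 2: P-B = 14 → O
  i= 3: Z-H = 18 → S
  i= 4: Z-M = 13 → N
  i= 5: J-C =  7 → H
  i= 6: G-R = 15 → P
  i= 7: F-Z =  6 → G
  i= 8: X-J = 14 → O
  i= 9: C-D = 25 → Z
  i=10: V-H = 14 → O
  i=11: B-J = 18 → S
  i=12: Q-D = 13 → N
  i=13: H-A =  7 → H
  i=14: T-E = 15 → P
  i=15: L-F =  6 → G
  i=16: U-G = 14 → O
  i=17: U-V = 25 → Z
  i=18: A-M = 14 → O
  i=19: M-U = 18 → S
  i=20: K-X = 13 → N
  i=21: D-W =  7 → H
  i=22: T-E = 15 → P
  i=23: I-C =  6 → G
  i=24: J-V = 14 → O
  i=25: C-D = 25 → Z
  i=26: B-N = 14 → O
  i=27: Q-Y = 18 → S
  i=28: X-K = 13 → N
  i=29: B-U =  7 → H
  i=30: J-U = 15 → P
  i=31: Z-T =  6 → G
  i=32: J-V = 14 → O
  shifts repeat with period 8: OZOSNHPG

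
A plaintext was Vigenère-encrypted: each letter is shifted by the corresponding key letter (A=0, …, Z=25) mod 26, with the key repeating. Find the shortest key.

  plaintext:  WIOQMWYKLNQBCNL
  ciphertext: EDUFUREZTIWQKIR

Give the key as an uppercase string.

  i= 0: E-W =  8 → I
  i= 1: D-I = 21 → V
  i= 2: U-O =  6 → G
  i= 3: F-Q = 15 → P
  i= 4: U-M =  8 → I
  i= 5: R-W = 21 → V
  i= 6: E-Y =  6 → G
  i= 7: Z-K = 15 → P
  i= 8: T-L =  8 → I
  i= 9: I-N = 21 → V
  i=10: W-Q =  6 → G
  i=11: Q-B = 15 → P
  i=12: K-C =  8 → I
  i=13: I-N = 21 → V
  i=14: R-L =  6 → G
  shifts repeat with period 4: IVGP

IVGP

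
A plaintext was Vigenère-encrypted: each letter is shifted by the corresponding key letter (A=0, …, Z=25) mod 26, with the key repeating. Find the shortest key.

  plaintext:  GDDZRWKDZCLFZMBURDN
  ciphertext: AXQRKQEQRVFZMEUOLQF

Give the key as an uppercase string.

  i= 0: A-G = 20 → U
  i= 1: X-D = 20 → U
  i= 2: Q-D = 13 → N
  i= 3: R-Z = 18 → S
  i= 4: K-R = 19 → T
  i= 5: Q-W = 20 → U
  i= 6: E-K = 20 → U
  i= 7: Q-D = 13 → N
  i= 8: R-Z = 18 → S
  i= 9: V-C = 19 → T
  i=10: F-L = 20 → U
  i=11: Z-F = 20 → U
  i=12: M-Z = 13 → N
  i=13: E-M = 18 → S
  i=14: U-B = 19 → T
  i=15: O-U = 20 → U
  i=16: L-R = 20 → U
  i=17: Q-D = 13 → N
  i=18: F-N = 18 → S
  shifts repeat with period 5: UUNST

UUNST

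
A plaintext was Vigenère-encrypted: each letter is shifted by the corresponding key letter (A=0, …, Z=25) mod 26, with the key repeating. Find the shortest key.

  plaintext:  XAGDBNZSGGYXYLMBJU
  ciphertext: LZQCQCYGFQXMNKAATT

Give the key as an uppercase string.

  i= 0: L-X = 14 → O
  i= 1: Z-A = 25 → Z
  i= 2: Q-G = 10 → K
  i= 3: C-D = 25 → Z
  i= 4: Q-B = 15 → P
  i= 5: C-N = 15 → P
  i= 6: Y-Z = 25 → Z
  i= 7: G-S = 14 → O
  i= 8: F-G = 25 → Z
  i= 9: Q-G = 10 → K
  i=10: X-Y = 25 → Z
  i=11: M-X = 15 → P
  i=12: N-Y = 15 → P
  i=13: K-L = 25 → Z
  i=14: A-M = 14 → O
  i=15: A-B = 25 → Z
  i=16: T-J = 10 → K
  i=17: T-U = 25 → Z
  shifts repeat with period 7: OZKZPPZ

OZKZPPZ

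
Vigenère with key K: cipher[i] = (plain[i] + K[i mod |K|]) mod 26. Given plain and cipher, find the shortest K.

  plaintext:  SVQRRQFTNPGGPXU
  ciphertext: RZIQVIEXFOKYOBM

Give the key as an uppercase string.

  i= 0: R-S = 25 → Z
  i= 1: Z-V =  4 → E
  i= 2: I-Q = 18 → S
  i= 3: Q-R = 25 → Z
  i= 4: V-R =  4 → E
  i= 5: I-Q = 18 → S
  i= 6: E-F = 25 → Z
  i= 7: X-T =  4 → E
  i= 8: F-N = 18 → S
  i= 9: O-P = 25 → Z
  i=10: K-G =  4 → E
  i=11: Y-G = 18 → S
  i=12: O-P = 25 → Z
  i=13: B-X =  4 → E
  i=14: M-U = 18 → S
  shifts repeat with period 3: ZES

ZES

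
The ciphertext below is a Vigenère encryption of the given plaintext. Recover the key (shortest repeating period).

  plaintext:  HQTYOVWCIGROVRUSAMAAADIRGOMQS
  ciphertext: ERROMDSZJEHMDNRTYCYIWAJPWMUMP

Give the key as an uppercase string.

  i= 0: E-H = 23 → X
  i= 1: R-Q =  1 → B
  i= 2: R-T = 24 → Y
  i= 3: O-Y = 16 → Q
  i= 4: M-O = 24 → Y
  i= 5: D-V =  8 → I
  i= 6: S-W = 22 → W
  i= 7: Z-C = 23 → X
  i= 8: J-I =  1 → B
  i= 9: E-G = 24 → Y
  i=10: H-R = 16 → Q
  i=11: M-O = 24 → Y
  i=12: D-V =  8 → I
  i=13: N-R = 22 → W
  i=14: R-U = 23 → X
  i=15: T-S =  1 → B
  i=16: Y-A = 24 → Y
  i=17: C-M = 16 → Q
  i=18: Y-A = 24 → Y
  i=19: I-A =  8 → I
  i=20: W-A = 22 → W
  i=21: A-D = 23 → X
  i=22: J-I =  1 → B
  i=23: P-R = 24 → Y
  i=24: W-G = 16 → Q
  i=25: M-O = 24 → Y
  i=26: U-M =  8 → I
  i=27: M-Q = 22 → W
  i=28: P-S = 23 → X
  shifts repeat with period 7: XBYQYIW

XBYQYIW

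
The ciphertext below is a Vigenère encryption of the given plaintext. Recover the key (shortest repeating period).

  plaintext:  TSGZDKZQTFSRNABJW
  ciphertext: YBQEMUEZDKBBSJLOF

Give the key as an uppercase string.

  i= 0: Y-T =  5 → F
  i= 1: B-S =  9 → J
  i= 2: Q-G = 10 → K
  i= 3: E-Z =  5 → F
  i= 4: M-D =  9 → J
  i= 5: U-K = 10 → K
  i= 6: E-Z =  5 → F
  i= 7: Z-Q =  9 → J
  i= 8: D-T = 10 → K
  i= 9: K-F =  5 → F
  i=10: B-S =  9 → J
  i=11: B-R = 10 → K
  i=12: S-N =  5 → F
  i=13: J-A =  9 → J
  i=14: L-B = 10 → K
  i=15: O-J =  5 → F
  i=16: F-W =  9 → J
  shifts repeat with period 3: FJK

FJK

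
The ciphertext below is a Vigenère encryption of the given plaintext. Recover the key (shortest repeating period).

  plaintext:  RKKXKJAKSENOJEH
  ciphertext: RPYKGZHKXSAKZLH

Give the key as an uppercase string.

  i= 0: R-R =  0 → A
  i= 1: P-K =  5 → F
  i= 2: Y-K = 14 → O
  i= 3: K-X = 13 → N
  i= 4: G-K = 22 → W
  i= 5: Z-J = 16 → Q
  i= 6: H-A =  7 → H
  i= 7: K-K =  0 → A
  i= 8: X-S =  5 → F
  i= 9: S-E = 14 → O
  i=10: A-N = 13 → N
  i=11: K-O = 22 → W
  i=12: Z-J = 16 → Q
  i=13: L-E =  7 → H
  i=14: H-H =  0 → A
  shifts repeat with period 7: AFONWQH

AFONWQH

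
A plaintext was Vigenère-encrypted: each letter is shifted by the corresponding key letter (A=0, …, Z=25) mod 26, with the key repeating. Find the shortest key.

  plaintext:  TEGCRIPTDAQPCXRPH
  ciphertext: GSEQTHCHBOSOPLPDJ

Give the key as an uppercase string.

NOYOCZ

  i= 0: G-T = 13 → N
  i= 1: S-E = 14 → O
  i= 2: E-G = 24 → Y
  i= 3: Q-C = 14 → O
  i= 4: T-R =  2 → C
  i= 5: H-I = 25 → Z
  i= 6: C-P = 13 → N
  i= 7: H-T = 14 → O
  i= 8: B-D = 24 → Y
  i= 9: O-A = 14 → O
  i=10: S-Q =  2 → C
  i=11: O-P = 25 → Z
  i=12: P-C = 13 → N
  i=13: L-X = 14 → O
  i=14: P-R = 24 → Y
  i=15: D-P = 14 → O
  i=16: J-H =  2 → C
  shifts repeat with period 6: NOYOCZ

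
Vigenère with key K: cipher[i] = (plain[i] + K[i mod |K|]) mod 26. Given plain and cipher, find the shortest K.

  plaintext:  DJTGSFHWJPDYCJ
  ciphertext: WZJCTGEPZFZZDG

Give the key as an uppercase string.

TQQWBBX

  i= 0: W-D = 19 → T
  i= 1: Z-J = 16 → Q
  i= 2: J-T = 16 → Q
  i= 3: C-G = 22 → W
  i= 4: T-S =  1 → B
  i= 5: G-F =  1 → B
  i= 6: E-H = 23 → X
  i= 7: P-W = 19 → T
  i= 8: Z-J = 16 → Q
  i= 9: F-P = 16 → Q
  i=10: Z-D = 22 → W
  i=11: Z-Y =  1 → B
  i=12: D-C =  1 → B
  i=13: G-J = 23 → X
  shifts repeat with period 7: TQQWBBX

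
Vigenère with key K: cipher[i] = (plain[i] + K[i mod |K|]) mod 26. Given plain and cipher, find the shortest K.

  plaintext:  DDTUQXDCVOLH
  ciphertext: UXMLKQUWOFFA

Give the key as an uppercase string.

RUT

  i= 0: U-D = 17 → R
  i= 1: X-D = 20 → U
  i= 2: M-T = 19 → T
  i= 3: L-U = 17 → R
  i= 4: K-Q = 20 → U
  i= 5: Q-X = 19 → T
  i= 6: U-D = 17 → R
  i= 7: W-C = 20 → U
  i= 8: O-V = 19 → T
  i= 9: F-O = 17 → R
  i=10: F-L = 20 → U
  i=11: A-H = 19 → T
  shifts repeat with period 3: RUT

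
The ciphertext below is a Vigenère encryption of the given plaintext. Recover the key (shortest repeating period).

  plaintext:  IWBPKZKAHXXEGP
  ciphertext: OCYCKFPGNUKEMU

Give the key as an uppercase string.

  i= 0: O-I =  6 → G
  i= 1: C-W =  6 → G
  i= 2: Y-B = 23 → X
  i= 3: C-P = 13 → N
  i= 4: K-K =  0 → A
  i= 5: F-Z =  6 → G
  i= 6: P-K =  5 → F
  i= 7: G-A =  6 → G
  i= 8: N-H =  6 → G
  i= 9: U-X = 23 → X
  i=10: K-X = 13 → N
  i=11: E-E =  0 → A
  i=12: M-G =  6 → G
  i=13: U-P =  5 → F
  shifts repeat with period 7: GGXNAGF

GGXNAGF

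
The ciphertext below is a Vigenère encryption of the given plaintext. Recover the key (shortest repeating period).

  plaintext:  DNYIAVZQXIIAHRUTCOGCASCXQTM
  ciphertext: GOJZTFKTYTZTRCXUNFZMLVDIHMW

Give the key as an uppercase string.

  i= 0: G-D =  3 → D
  i= 1: O-N =  1 → B
  i= 2: J-Y = 11 → L
  i= 3: Z-I = 17 → R
  i= 4: T-A = 19 → T
  i= 5: F-V = 10 → K
  i= 6: K-Z = 11 → L
  i= 7: T-Q =  3 → D
  i= 8: Y-X =  1 → B
  i= 9: T-I = 11 → L
  i=10: Z-I = 17 → R
  i=11: T-A = 19 → T
  i=12: R-H = 10 → K
  i=13: C-R = 11 → L
  i=14: X-U =  3 → D
  i=15: U-T =  1 → B
  i=16: N-C = 11 → L
  i=17: F-O = 17 → R
  i=18: Z-G = 19 → T
  i=19: M-C = 10 → K
  i=20: L-A = 11 → L
  i=21: V-S =  3 → D
  i=22: D-C =  1 → B
  i=23: I-X = 11 → L
  i=24: H-Q = 17 → R
  i=25: M-T = 19 → T
  i=26: W-M = 10 → K
  shifts repeat with period 7: DBLRTKL

DBLRTKL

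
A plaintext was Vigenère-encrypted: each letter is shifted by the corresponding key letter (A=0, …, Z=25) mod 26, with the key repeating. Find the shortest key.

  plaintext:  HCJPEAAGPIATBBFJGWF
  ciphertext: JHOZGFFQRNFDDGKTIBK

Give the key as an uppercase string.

CFFK

  i= 0: J-H =  2 → C
  i= 1: H-C =  5 → F
  i= 2: O-J =  5 → F
  i= 3: Z-P = 10 → K
  i= 4: G-E =  2 → C
  i= 5: F-A =  5 → F
  i= 6: F-A =  5 → F
  i= 7: Q-G = 10 → K
  i= 8: R-P =  2 → C
  i= 9: N-I =  5 → F
  i=10: F-A =  5 → F
  i=11: D-T = 10 → K
  i=12: D-B =  2 → C
  i=13: G-B =  5 → F
  i=14: K-F =  5 → F
  i=15: T-J = 10 → K
  i=16: I-G =  2 → C
  i=17: B-W =  5 → F
  i=18: K-F =  5 → F
  shifts repeat with period 4: CFFK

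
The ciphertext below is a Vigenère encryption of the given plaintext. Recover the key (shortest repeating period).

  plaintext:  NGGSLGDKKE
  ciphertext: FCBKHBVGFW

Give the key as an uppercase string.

  i= 0: F-N = 18 → S
  i= 1: C-G = 22 → W
  i= 2: B-G = 21 → V
  i= 3: K-S = 18 → S
  i= 4: H-L = 22 → W
  i= 5: B-G = 21 → V
  i= 6: V-D = 18 → S
  i= 7: G-K = 22 → W
  i= 8: F-K = 21 → V
  i= 9: W-E = 18 → S
  shifts repeat with period 3: SWV

SWV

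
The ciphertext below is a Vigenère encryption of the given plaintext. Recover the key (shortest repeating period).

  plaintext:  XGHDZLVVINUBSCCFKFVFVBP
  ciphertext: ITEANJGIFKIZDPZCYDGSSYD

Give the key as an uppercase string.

LNXXOY

  i= 0: I-X = 11 → L
  i= 1: T-G = 13 → N
  i= 2: E-H = 23 → X
  i= 3: A-D = 23 → X
  i= 4: N-Z = 14 → O
  i= 5: J-L = 24 → Y
  i= 6: G-V = 11 → L
  i= 7: I-V = 13 → N
  i= 8: F-I = 23 → X
  i= 9: K-N = 23 → X
  i=10: I-U = 14 → O
  i=11: Z-B = 24 → Y
  i=12: D-S = 11 → L
  i=13: P-C = 13 → N
  i=14: Z-C = 23 → X
  i=15: C-F = 23 → X
  i=16: Y-K = 14 → O
  i=17: D-F = 24 → Y
  i=18: G-V = 11 → L
  i=19: S-F = 13 → N
  i=20: S-V = 23 → X
  i=21: Y-B = 23 → X
  i=22: D-P = 14 → O
  shifts repeat with period 6: LNXXOY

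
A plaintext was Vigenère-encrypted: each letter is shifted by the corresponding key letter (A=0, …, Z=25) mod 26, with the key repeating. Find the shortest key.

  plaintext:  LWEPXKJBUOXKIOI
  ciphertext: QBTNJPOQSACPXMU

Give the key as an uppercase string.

FFPYM

  i= 0: Q-L =  5 → F
  i= 1: B-W =  5 → F
  i= 2: T-E = 15 → P
  i= 3: N-P = 24 → Y
  i= 4: J-X = 12 → M
  i= 5: P-K =  5 → F
  i= 6: O-J =  5 → F
  i= 7: Q-B = 15 → P
  i= 8: S-U = 24 → Y
  i= 9: A-O = 12 → M
  i=10: C-X =  5 → F
  i=11: P-K =  5 → F
  i=12: X-I = 15 → P
  i=13: M-O = 24 → Y
  i=14: U-I = 12 → M
  shifts repeat with period 5: FFPYM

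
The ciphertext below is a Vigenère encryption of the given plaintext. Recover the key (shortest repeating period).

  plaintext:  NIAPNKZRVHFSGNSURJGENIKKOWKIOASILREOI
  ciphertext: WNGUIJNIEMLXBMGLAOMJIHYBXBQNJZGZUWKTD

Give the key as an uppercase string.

JFGFVZOR

  i= 0: W-N =  9 → J
  i= 1: N-I =  5 → F
  i= 2: G-A =  6 → G
  i= 3: U-P =  5 → F
  i= 4: I-N = 21 → V
  i= 5: J-K = 25 → Z
  i= 6: N-Z = 14 → O
  i= 7: I-R = 17 → R
  i= 8: E-V =  9 → J
  i= 9: M-H =  5 → F
  i=10: L-F =  6 → G
  i=11: X-S =  5 → F
  i=12: B-G = 21 → V
  i=13: M-N = 25 → Z
  i=14: G-S = 14 → O
  i=15: L-U = 17 → R
  i=16: A-R =  9 → J
  i=17: O-J =  5 → F
  i=18: M-G =  6 → G
  i=19: J-E =  5 → F
  i=20: I-N = 21 → V
  i=21: H-I = 25 → Z
  i=22: Y-K = 14 → O
  i=23: B-K = 17 → R
  i=24: X-O =  9 → J
  i=25: B-W =  5 → F
  i=26: Q-K =  6 → G
  i=27: N-I =  5 → F
  i=28: J-O = 21 → V
  i=29: Z-A = 25 → Z
  i=30: G-S = 14 → O
  i=31: Z-I = 17 → R
  i=32: U-L =  9 → J
  i=33: W-R =  5 → F
  i=34: K-E =  6 → G
  i=35: T-O =  5 → F
  i=36: D-I = 21 → V
  shifts repeat with period 8: JFGFVZOR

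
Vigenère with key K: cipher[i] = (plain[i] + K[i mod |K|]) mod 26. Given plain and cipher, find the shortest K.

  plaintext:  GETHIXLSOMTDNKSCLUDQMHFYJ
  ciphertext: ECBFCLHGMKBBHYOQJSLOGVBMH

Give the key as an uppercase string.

  i= 0: E-G = 24 → Y
  i= 1: C-E = 24 → Y
  i= 2: B-T =  8 → I
  i= 3: F-H = 24 → Y
  i= 4: C-I = 20 → U
  i= 5: L-X = 14 → O
  i= 6: H-L = 22 → W
  i= 7: G-S = 14 → O
  i= 8: M-O = 24 → Y
  i= 9: K-M = 24 → Y
  i=10: B-T =  8 → I
  i=11: B-D = 24 → Y
  i=12: H-N = 20 → U
  i=13: Y-K = 14 → O
  i=14: O-S = 22 → W
  i=15: Q-C = 14 → O
  i=16: J-L = 24 → Y
  i=17: S-U = 24 → Y
  i=18: L-D =  8 → I
  i=19: O-Q = 24 → Y
  i=20: G-M = 20 → U
  i=21: V-H = 14 → O
  i=22: B-F = 22 → W
  i=23: M-Y = 14 → O
  i=24: H-J = 24 → Y
  shifts repeat with period 8: YYIYUOWO

YYIYUOWO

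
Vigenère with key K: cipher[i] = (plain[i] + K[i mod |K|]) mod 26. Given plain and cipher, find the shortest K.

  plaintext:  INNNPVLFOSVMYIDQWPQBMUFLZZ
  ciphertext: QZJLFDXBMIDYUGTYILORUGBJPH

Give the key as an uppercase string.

  i= 0: Q-I =  8 → I
  i= 1: Z-N = 12 → M
  i= 2: J-N = 22 → W
  i= 3: L-N = 24 → Y
  i= 4: F-P = 16 → Q
  i= 5: D-V =  8 → I
  i= 6: X-L = 12 → M
  i= 7: B-F = 22 → W
  i= 8: M-O = 24 → Y
  i= 9: I-S = 16 → Q
  i=10: D-V =  8 → I
  i=11: Y-M = 12 → M
  i=12: U-Y = 22 → W
  i=13: G-I = 24 → Y
  i=14: T-D = 16 → Q
  i=15: Y-Q =  8 → I
  i=16: I-W = 12 → M
  i=17: L-P = 22 → W
  i=18: O-Q = 24 → Y
  i=19: R-B = 16 → Q
  i=20: U-M =  8 → I
  i=21: G-U = 12 → M
  i=22: B-F = 22 → W
  i=23: J-L = 24 → Y
  i=24: P-Z = 16 → Q
  i=25: H-Z =  8 → I
  shifts repeat with period 5: IMWYQ

IMWYQ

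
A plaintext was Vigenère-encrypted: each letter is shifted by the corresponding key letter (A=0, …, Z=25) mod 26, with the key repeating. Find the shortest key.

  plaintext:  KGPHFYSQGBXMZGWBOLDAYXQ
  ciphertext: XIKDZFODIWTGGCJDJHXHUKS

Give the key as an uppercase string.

  i= 0: X-K = 13 → N
  i= 1: I-G =  2 → C
  i= 2: K-P = 21 → V
  i= 3: D-H = 22 → W
  i= 4: Z-F = 20 → U
  i= 5: F-Y =  7 → H
  i= 6: O-S = 22 → W
  i= 7: D-Q = 13 → N
  i= 8: I-G =  2 → C
  i= 9: W-B = 21 → V
  i=10: T-X = 22 → W
  i=11: G-M = 20 → U
  i=12: G-Z =  7 → H
  i=13: C-G = 22 → W
  i=14: J-W = 13 → N
  i=15: D-B =  2 → C
  i=16: J-O = 21 → V
  i=17: H-L = 22 → W
  i=18: X-D = 20 → U
  i=19: H-A =  7 → H
  i=20: U-Y = 22 → W
  i=21: K-X = 13 → N
  i=22: S-Q =  2 → C
  shifts repeat with period 7: NCVWUHW

NCVWUHW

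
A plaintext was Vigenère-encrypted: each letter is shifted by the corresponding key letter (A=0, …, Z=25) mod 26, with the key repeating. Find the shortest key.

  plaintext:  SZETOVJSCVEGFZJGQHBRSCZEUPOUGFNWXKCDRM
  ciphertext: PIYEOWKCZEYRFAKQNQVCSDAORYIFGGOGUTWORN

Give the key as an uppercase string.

XJULABBK

  i= 0: P-S = 23 → X
  i= 1: I-Z =  9 → J
  i= 2: Y-E = 20 → U
  i= 3: E-T = 11 → L
  i= 4: O-O =  0 → A
  i= 5: W-V =  1 → B
  i= 6: K-J =  1 → B
  i= 7: C-S = 10 → K
  i= 8: Z-C = 23 → X
  i= 9: E-V =  9 → J
  i=10: Y-E = 20 → U
  i=11: R-G = 11 → L
  i=12: F-F =  0 → A
  i=13: A-Z =  1 → B
  i=14: K-J =  1 → B
  i=15: Q-G = 10 → K
  i=16: N-Q = 23 → X
  i=17: Q-H =  9 → J
  i=18: V-B = 20 → U
  i=19: C-R = 11 → L
  i=20: S-S =  0 → A
  i=21: D-C =  1 → B
  i=22: A-Z =  1 → B
  i=23: O-E = 10 → K
  i=24: R-U = 23 → X
  i=25: Y-P =  9 → J
  i=26: I-O = 20 → U
  i=27: F-U = 11 → L
  i=28: G-G =  0 → A
  i=29: G-F =  1 → B
  i=30: O-N =  1 → B
  i=31: G-W = 10 → K
  i=32: U-X = 23 → X
  i=33: T-K =  9 → J
  i=34: W-C = 20 → U
  i=35: O-D = 11 → L
  i=36: R-R =  0 → A
  i=37: N-M =  1 → B
  shifts repeat with period 8: XJULABBK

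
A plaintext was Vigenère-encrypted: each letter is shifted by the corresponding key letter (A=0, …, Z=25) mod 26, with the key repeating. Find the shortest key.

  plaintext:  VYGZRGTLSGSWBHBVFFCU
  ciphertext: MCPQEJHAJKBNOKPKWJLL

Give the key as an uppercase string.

REJRNDOP

  i= 0: M-V = 17 → R
  i= 1: C-Y =  4 → E
  i= 2: P-G =  9 → J
  i= 3: Q-Z = 17 → R
  i= 4: E-R = 13 → N
  i= 5: J-G =  3 → D
  i= 6: H-T = 14 → O
  i= 7: A-L = 15 → P
  i= 8: J-S = 17 → R
  i= 9: K-G =  4 → E
  i=10: B-S =  9 → J
  i=11: N-W = 17 → R
  i=12: O-B = 13 → N
  i=13: K-H =  3 → D
  i=14: P-B = 14 → O
  i=15: K-V = 15 → P
  i=16: W-F = 17 → R
  i=17: J-F =  4 → E
  i=18: L-C =  9 → J
  i=19: L-U = 17 → R
  shifts repeat with period 8: REJRNDOP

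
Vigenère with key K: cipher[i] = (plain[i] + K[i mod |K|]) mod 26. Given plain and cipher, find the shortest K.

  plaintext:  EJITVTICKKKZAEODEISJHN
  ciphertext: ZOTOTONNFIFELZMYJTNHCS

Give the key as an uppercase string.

VFLVY

  i= 0: Z-E = 21 → V
  i= 1: O-J =  5 → F
  i= 2: T-I = 11 → L
  i= 3: O-T = 21 → V
  i= 4: T-V = 24 → Y
  i= 5: O-T = 21 → V
  i= 6: N-I =  5 → F
  i= 7: N-C = 11 → L
  i= 8: F-K = 21 → V
  i= 9: I-K = 24 → Y
  i=10: F-K = 21 → V
  i=11: E-Z =  5 → F
  i=12: L-A = 11 → L
  i=13: Z-E = 21 → V
  i=14: M-O = 24 → Y
  i=15: Y-D = 21 → V
  i=16: J-E =  5 → F
  i=17: T-I = 11 → L
  i=18: N-S = 21 → V
  i=19: H-J = 24 → Y
  i=20: C-H = 21 → V
  i=21: S-N =  5 → F
  shifts repeat with period 5: VFLVY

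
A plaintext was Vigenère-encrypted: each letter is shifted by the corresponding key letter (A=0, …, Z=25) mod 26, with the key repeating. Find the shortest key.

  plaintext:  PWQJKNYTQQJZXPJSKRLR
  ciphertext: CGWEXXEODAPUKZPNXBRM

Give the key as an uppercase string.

NKGV

  i= 0: C-P = 13 → N
  i= 1: G-W = 10 → K
  i= 2: W-Q =  6 → G
  i= 3: E-J = 21 → V
  i= 4: X-K = 13 → N
  i= 5: X-N = 10 → K
  i= 6: E-Y =  6 → G
  i= 7: O-T = 21 → V
  i= 8: D-Q = 13 → N
  i= 9: A-Q = 10 → K
  i=10: P-J =  6 → G
  i=11: U-Z = 21 → V
  i=12: K-X = 13 → N
  i=13: Z-P = 10 → K
  i=14: P-J =  6 → G
  i=15: N-S = 21 → V
  i=16: X-K = 13 → N
  i=17: B-R = 10 → K
  i=18: R-L =  6 → G
  i=19: M-R = 21 → V
  shifts repeat with period 4: NKGV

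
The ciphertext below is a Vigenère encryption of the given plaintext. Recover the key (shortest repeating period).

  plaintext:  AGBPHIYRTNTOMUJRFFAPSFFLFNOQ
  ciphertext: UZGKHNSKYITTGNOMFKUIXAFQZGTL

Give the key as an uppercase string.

  i= 0: U-A = 20 → U
  i= 1: Z-G = 19 → T
  i= 2: G-B =  5 → F
  i= 3: K-P = 21 → V
  i= 4: H-H =  0 → A
  i= 5: N-I =  5 → F
  i= 6: S-Y = 20 → U
  i= 7: K-R = 19 → T
  i= 8: Y-T =  5 → F
  i= 9: I-N = 21 → V
  i=10: T-T =  0 → A
  i=11: T-O =  5 → F
  i=12: G-M = 20 → U
  i=13: N-U = 19 → T
  i=14: O-J =  5 → F
  i=15: M-R = 21 → V
  i=16: F-F =  0 → A
  i=17: K-F =  5 → F
  i=18: U-A = 20 → U
  i=19: I-P = 19 → T
  i=20: X-S =  5 → F
  i=21: A-F = 21 → V
  i=22: F-F =  0 → A
  i=23: Q-L =  5 → F
  i=24: Z-F = 20 → U
  i=25: G-N = 19 → T
  i=26: T-O =  5 → F
  i=27: L-Q = 21 → V
  shifts repeat with period 6: UTFVAF

UTFVAF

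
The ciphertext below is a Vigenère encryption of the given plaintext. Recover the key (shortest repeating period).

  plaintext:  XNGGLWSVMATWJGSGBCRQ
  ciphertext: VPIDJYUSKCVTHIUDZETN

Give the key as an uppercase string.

YCCX

  i= 0: V-X = 24 → Y
  i= 1: P-N =  2 → C
  i= 2: I-G =  2 → C
  i= 3: D-G = 23 → X
  i= 4: J-L = 24 → Y
  i= 5: Y-W =  2 → C
  i= 6: U-S =  2 → C
  i= 7: S-V = 23 → X
  i= 8: K-M = 24 → Y
  i= 9: C-A =  2 → C
  i=10: V-T =  2 → C
  i=11: T-W = 23 → X
  i=12: H-J = 24 → Y
  i=13: I-G =  2 → C
  i=14: U-S =  2 → C
  i=15: D-G = 23 → X
  i=16: Z-B = 24 → Y
  i=17: E-C =  2 → C
  i=18: T-R =  2 → C
  i=19: N-Q = 23 → X
  shifts repeat with period 4: YCCX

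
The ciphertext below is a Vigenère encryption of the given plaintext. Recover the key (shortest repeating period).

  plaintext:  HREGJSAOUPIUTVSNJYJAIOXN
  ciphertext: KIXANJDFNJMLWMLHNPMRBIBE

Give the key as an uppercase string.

DRTUER

  i= 0: K-H =  3 → D
  i= 1: I-R = 17 → R
  i= 2: X-E = 19 → T
  i= 3: A-G = 20 → U
  i= 4: N-J =  4 → E
  i= 5: J-S = 17 → R
  i= 6: D-A =  3 → D
  i= 7: F-O = 17 → R
  i= 8: N-U = 19 → T
  i= 9: J-P = 20 → U
  i=10: M-I =  4 → E
  i=11: L-U = 17 → R
  i=12: W-T =  3 → D
  i=13: M-V = 17 → R
  i=14: L-S = 19 → T
  i=15: H-N = 20 → U
  i=16: N-J =  4 → E
  i=17: P-Y = 17 → R
  i=18: M-J =  3 → D
  i=19: R-A = 17 → R
  i=20: B-I = 19 → T
  i=21: I-O = 20 → U
  i=22: B-X =  4 → E
  i=23: E-N = 17 → R
  shifts repeat with period 6: DRTUER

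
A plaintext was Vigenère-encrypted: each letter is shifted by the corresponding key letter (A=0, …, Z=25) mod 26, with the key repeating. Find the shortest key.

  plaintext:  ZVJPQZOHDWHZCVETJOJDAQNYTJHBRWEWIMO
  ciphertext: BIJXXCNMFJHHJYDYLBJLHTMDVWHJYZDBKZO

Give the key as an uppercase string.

  i= 0: B-Z =  2 → C
  i= 1: I-V = 13 → N
  i= 2: J-J =  0 → A
  i= 3: X-P =  8 → I
  i= 4: X-Q =  7 → H
  i= 5: C-Z =  3 → D
  i= 6: N-O = 25 → Z
  i= 7: M-H =  5 → F
  i= 8: F-D =  2 → C
  i= 9: J-W = 13 → N
  i=10: H-H =  0 → A
  i=11: H-Z =  8 → I
  i=12: J-C =  7 → H
  i=13: Y-V =  3 → D
  i=14: D-E = 25 → Z
  i=15: Y-T =  5 → F
  i=16: L-J =  2 → C
  i=17: B-O = 13 → N
  i=18: J-J =  0 → A
  i=19: L-D =  8 → I
  i=20: H-A =  7 → H
  i=21: T-Q =  3 → D
  i=22: M-N = 25 → Z
  i=23: D-Y =  5 → F
  i=24: V-T =  2 → C
  i=25: W-J = 13 → N
  i=26: H-H =  0 → A
  i=27: J-B =  8 → I
  i=28: Y-R =  7 → H
  i=29: Z-W =  3 → D
  i=30: D-E = 25 → Z
  i=31: B-W =  5 → F
  i=32: K-I =  2 → C
  i=33: Z-M = 13 → N
  i=34: O-O =  0 → A
  shifts repeat with period 8: CNAIHDZF

CNAIHDZF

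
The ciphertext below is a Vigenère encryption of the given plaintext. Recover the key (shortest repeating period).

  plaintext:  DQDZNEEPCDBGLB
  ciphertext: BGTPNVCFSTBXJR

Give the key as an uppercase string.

  i= 0: B-D = 24 → Y
  i= 1: G-Q = 16 → Q
  i= 2: T-D = 16 → Q
  i= 3: P-Z = 16 → Q
  i= 4: N-N =  0 → A
  i= 5: V-E = 17 → R
  i= 6: C-E = 24 → Y
  i= 7: F-P = 16 → Q
  i= 8: S-C = 16 → Q
  i= 9: T-D = 16 → Q
  i=10: B-B =  0 → A
  i=11: X-G = 17 → R
  i=12: J-L = 24 → Y
  i=13: R-B = 16 → Q
  shifts repeat with period 6: YQQQAR

YQQQAR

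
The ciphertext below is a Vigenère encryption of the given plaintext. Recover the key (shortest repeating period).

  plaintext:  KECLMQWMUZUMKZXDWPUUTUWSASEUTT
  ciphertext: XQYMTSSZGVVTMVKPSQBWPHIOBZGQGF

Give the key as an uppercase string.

  i= 0: X-K = 13 → N
  i= 1: Q-E = 12 → M
  i= 2: Y-C = 22 → W
  i= 3: M-L =  1 → B
  i= 4: T-M =  7 → H
  i= 5: S-Q =  2 → C
  i= 6: S-W = 22 → W
  i= 7: Z-M = 13 → N
  i= 8: G-U = 12 → M
  i= 9: V-Z = 22 → W
  i=10: V-U =  1 → B
  i=11: T-M =  7 → H
  i=12: M-K =  2 → C
  i=13: V-Z = 22 → W
  i=14: K-X = 13 → N
  i=15: P-D = 12 → M
  i=16: S-W = 22 → W
  i=17: Q-P =  1 → B
  i=18: B-U =  7 → H
  i=19: W-U =  2 → C
  i=20: P-T = 22 → W
  i=21: H-U = 13 → N
  i=22: I-W = 12 → M
  i=23: O-S = 22 → W
  i=24: B-A =  1 → B
  i=25: Z-S =  7 → H
  i=26: G-E =  2 → C
  i=27: Q-U = 22 → W
  i=28: G-T = 13 → N
  i=29: F-T = 12 → M
  shifts repeat with period 7: NMWBHCW

NMWBHCW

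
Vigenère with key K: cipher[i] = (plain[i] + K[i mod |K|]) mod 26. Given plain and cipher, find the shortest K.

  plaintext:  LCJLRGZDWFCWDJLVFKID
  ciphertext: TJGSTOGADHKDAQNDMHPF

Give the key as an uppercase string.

IHXHC

  i= 0: T-L =  8 → I
  i= 1: J-C =  7 → H
  i= 2: G-J = 23 → X
  i= 3: S-L =  7 → H
  i= 4: T-R =  2 → C
  i= 5: O-G =  8 → I
  i= 6: G-Z =  7 → H
  i= 7: A-D = 23 → X
  i= 8: D-W =  7 → H
  i= 9: H-F =  2 → C
  i=10: K-C =  8 → I
  i=11: D-W =  7 → H
  i=12: A-D = 23 → X
  i=13: Q-J =  7 → H
  i=14: N-L =  2 → C
  i=15: D-V =  8 → I
  i=16: M-F =  7 → H
  i=17: H-K = 23 → X
  i=18: P-I =  7 → H
  i=19: F-D =  2 → C
  shifts repeat with period 5: IHXHC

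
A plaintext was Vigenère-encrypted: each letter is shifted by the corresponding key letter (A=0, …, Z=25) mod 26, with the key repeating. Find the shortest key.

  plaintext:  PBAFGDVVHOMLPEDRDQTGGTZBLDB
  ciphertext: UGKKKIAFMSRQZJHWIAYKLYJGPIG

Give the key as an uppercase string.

FFKFE

  i= 0: U-P =  5 → F
  i= 1: G-B =  5 → F
  i= 2: K-A = 10 → K
  i= 3: K-F =  5 → F
  i= 4: K-G =  4 → E
  i= 5: I-D =  5 → F
  i= 6: A-V =  5 → F
  i= 7: F-V = 10 → K
  i= 8: M-H =  5 → F
  i= 9: S-O =  4 → E
  i=10: R-M =  5 → F
  i=11: Q-L =  5 → F
  i=12: Z-P = 10 → K
  i=13: J-E =  5 → F
  i=14: H-D =  4 → E
  i=15: W-R =  5 → F
  i=16: I-D =  5 → F
  i=17: A-Q = 10 → K
  i=18: Y-T =  5 → F
  i=19: K-G =  4 → E
  i=20: L-G =  5 → F
  i=21: Y-T =  5 → F
  i=22: J-Z = 10 → K
  i=23: G-B =  5 → F
  i=24: P-L =  4 → E
  i=25: I-D =  5 → F
  i=26: G-B =  5 → F
  shifts repeat with period 5: FFKFE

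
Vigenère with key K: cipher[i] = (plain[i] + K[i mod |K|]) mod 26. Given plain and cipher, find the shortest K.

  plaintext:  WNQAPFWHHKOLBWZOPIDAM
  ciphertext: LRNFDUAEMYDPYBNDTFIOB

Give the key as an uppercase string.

  i= 0: L-W = 15 → P
  i= 1: R-N =  4 → E
  i= 2: N-Q = 23 → X
  i= 3: F-A =  5 → F
  i= 4: D-P = 14 → O
  i= 5: U-F = 15 → P
  i= 6: A-W =  4 → E
  i= 7: E-H = 23 → X
  i= 8: M-H =  5 → F
  i= 9: Y-K = 14 → O
  i=10: D-O = 15 → P
  i=11: P-L =  4 → E
  i=12: Y-B = 23 → X
  i=13: B-W =  5 → F
  i=14: N-Z = 14 → O
  i=15: D-O = 15 → P
  i=16: T-P =  4 → E
  i=17: F-I = 23 → X
  i=18: I-D =  5 → F
  i=19: O-A = 14 → O
  i=20: B-M = 15 → P
  shifts repeat with period 5: PEXFO

PEXFO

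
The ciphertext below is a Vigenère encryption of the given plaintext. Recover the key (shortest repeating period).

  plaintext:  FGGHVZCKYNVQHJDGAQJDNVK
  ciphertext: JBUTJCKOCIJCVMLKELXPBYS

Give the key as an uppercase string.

EVOMODIE

  i= 0: J-F =  4 → E
  i= 1: B-G = 21 → V
  i= 2: U-G = 14 → O
  i= 3: T-H = 12 → M
  i= 4: J-V = 14 → O
  i= 5: C-Z =  3 → D
  i= 6: K-C =  8 → I
  i= 7: O-K =  4 → E
  i= 8: C-Y =  4 → E
  i= 9: I-N = 21 → V
  i=10: J-V = 14 → O
  i=11: C-Q = 12 → M
  i=12: V-H = 14 → O
  i=13: M-J =  3 → D
  i=14: L-D =  8 → I
  i=15: K-G =  4 → E
  i=16: E-A =  4 → E
  i=17: L-Q = 21 → V
  i=18: X-J = 14 → O
  i=19: P-D = 12 → M
  i=20: B-N = 14 → O
  i=21: Y-V =  3 → D
  i=22: S-K =  8 → I
  shifts repeat with period 8: EVOMODIE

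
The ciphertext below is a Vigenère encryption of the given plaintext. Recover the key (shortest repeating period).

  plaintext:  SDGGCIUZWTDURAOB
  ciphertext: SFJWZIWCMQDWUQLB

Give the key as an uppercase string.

ACDQX

  i= 0: S-S =  0 → A
  i= 1: F-D =  2 → C
  i= 2: J-G =  3 → D
  i= 3: W-G = 16 → Q
  i= 4: Z-C = 23 → X
  i= 5: I-I =  0 → A
  i= 6: W-U =  2 → C
  i= 7: C-Z =  3 → D
  i= 8: M-W = 16 → Q
  i= 9: Q-T = 23 → X
  i=10: D-D =  0 → A
  i=11: W-U =  2 → C
  i=12: U-R =  3 → D
  i=13: Q-A = 16 → Q
  i=14: L-O = 23 → X
  i=15: B-B =  0 → A
  shifts repeat with period 5: ACDQX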